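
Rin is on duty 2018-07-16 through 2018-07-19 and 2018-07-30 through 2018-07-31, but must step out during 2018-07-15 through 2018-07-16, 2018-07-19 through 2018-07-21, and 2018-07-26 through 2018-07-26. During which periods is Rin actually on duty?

2018-07-17 through 2018-07-18, 2018-07-30 through 2018-07-31

2018-07-16 through 2018-07-19 with B removed leaves 2018-07-17 through 2018-07-18.
2018-07-30 through 2018-07-31 is untouched.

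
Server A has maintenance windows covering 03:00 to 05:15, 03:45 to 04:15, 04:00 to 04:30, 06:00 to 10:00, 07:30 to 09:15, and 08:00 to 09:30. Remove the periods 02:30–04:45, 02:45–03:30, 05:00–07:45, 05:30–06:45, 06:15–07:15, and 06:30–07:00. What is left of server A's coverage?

04:45-05:00, 07:45-10:00

A, merged: 03:00-05:15, 06:00-10:00.
B, merged: 02:30-04:45, 05:00-07:45.
03:00-05:15 minus B → 04:45-05:00.
06:00-10:00 minus B → 07:45-10:00.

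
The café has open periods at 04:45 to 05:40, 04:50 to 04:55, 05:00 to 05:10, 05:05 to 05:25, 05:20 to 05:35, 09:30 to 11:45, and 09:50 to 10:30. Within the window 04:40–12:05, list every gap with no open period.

Covered (merged): 04:45–05:40, 09:30–11:45.
Complement within 04:40–12:05: 04:40–04:45, 05:40–09:30, 11:45–12:05.

04:40–04:45, 05:40–09:30, 11:45–12:05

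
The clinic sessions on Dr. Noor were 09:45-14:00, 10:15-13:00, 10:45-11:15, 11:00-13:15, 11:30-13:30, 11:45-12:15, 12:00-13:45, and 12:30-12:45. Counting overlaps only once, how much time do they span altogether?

4 h 15 min

Merged: 09:45–14:00.
Length: 4 h 15 min.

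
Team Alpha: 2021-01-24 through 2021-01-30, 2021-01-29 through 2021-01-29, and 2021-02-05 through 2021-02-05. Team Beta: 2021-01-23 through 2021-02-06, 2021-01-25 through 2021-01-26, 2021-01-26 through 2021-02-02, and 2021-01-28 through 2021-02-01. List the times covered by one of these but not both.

2021-01-23 through 2021-01-23, 2021-01-31 through 2021-02-04, 2021-02-06 through 2021-02-06

First set merges to 2021-01-24 through 2021-01-30, 2021-02-05 through 2021-02-05.
Second set merges to 2021-01-23 through 2021-02-06.
Only in the first: none.
Only in the second: 2021-01-23 through 2021-01-23, 2021-01-31 through 2021-02-04, 2021-02-06 through 2021-02-06.
Together these are the periods covered by exactly one.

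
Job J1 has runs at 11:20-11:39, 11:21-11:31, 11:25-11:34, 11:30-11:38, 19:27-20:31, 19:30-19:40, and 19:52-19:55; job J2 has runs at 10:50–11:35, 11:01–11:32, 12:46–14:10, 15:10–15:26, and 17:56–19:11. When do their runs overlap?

A, merged: 11:20–11:39, 19:27–20:31.
B, merged: 10:50–11:35, 12:46–14:10, 15:10–15:26, 17:56–19:11.
11:20–11:39 ∩ B → 11:20–11:35.
19:27–20:31 meets no B interval.

11:20–11:35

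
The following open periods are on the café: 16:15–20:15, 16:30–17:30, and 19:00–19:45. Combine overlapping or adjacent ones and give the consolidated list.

16:15–20:15

16:30–17:30 overlaps/touches 16:15–20:15 → extend to 16:15–20:15.
19:00–19:45 overlaps/touches 16:15–20:15 → extend to 16:15–20:15.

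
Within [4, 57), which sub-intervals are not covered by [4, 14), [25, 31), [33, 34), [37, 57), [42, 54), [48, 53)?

After merging, the occupied span is [4, 14), [25, 31), [33, 34), [37, 57).
Complement within [4, 57): [14, 25), [31, 33), [34, 37).

[14, 25) ∪ [31, 33) ∪ [34, 37)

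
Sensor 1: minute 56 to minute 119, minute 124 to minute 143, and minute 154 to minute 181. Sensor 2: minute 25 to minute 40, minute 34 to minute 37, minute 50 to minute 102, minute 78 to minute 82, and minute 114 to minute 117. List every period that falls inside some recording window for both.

minute 56 to minute 102, minute 114 to minute 117

B, merged: minute 25 to minute 40, minute 50 to minute 102, minute 114 to minute 117.
minute 56 to minute 119 overlaps B on minute 56 to minute 102, minute 114 to minute 117.
minute 124 to minute 143 falls entirely outside B.
minute 154 to minute 181 falls entirely outside B.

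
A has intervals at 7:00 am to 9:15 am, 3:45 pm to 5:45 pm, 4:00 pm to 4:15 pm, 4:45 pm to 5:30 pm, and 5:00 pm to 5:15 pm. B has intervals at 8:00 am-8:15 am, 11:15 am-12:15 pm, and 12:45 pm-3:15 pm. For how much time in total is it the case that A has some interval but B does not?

First set merges to 7:00 am–9:15 am, 3:45 pm–5:45 pm.
A \ B = 7:00 am–8:00 am, 8:15 am–9:15 am, 3:45 pm–5:45 pm.
Total: 1 h + 1 h + 2 h = 4 h.

4 h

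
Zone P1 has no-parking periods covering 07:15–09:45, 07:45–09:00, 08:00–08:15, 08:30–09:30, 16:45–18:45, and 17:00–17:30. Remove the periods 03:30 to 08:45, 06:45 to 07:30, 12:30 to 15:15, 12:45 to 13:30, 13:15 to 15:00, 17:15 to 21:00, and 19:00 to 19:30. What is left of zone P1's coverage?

08:45-09:45, 16:45-17:15

First set merges to 07:15-09:45, 16:45-18:45.
Second set merges to 03:30-08:45, 12:30-15:15, 17:15-21:00.
07:15-09:45 with B removed leaves 08:45-09:45.
16:45-18:45 with B removed leaves 16:45-17:15.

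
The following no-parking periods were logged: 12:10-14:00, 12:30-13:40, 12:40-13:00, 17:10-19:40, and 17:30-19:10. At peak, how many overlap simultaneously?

3

Walk the sorted start/end points keeping a running depth.
The depth first hits 3 at 12:40.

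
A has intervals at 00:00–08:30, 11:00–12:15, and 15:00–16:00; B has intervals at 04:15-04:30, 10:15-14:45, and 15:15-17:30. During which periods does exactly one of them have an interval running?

00:00-04:15, 04:30-08:30, 10:15-11:00, 12:15-14:45, 15:00-15:15, 16:00-17:30

A \ B = 00:00-04:15, 04:30-08:30, 15:00-15:15.
B \ A = 10:15-11:00, 12:15-14:45, 16:00-17:30.
Union of the two gives the symmetric difference.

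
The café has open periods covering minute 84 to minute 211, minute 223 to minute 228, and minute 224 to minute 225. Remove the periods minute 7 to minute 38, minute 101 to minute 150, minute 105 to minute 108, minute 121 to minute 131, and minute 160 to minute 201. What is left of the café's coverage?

minute 84 to minute 101, minute 150 to minute 160, minute 201 to minute 211, minute 223 to minute 228

A, merged: minute 84 to minute 211, minute 223 to minute 228.
B, merged: minute 7 to minute 38, minute 101 to minute 150, minute 160 to minute 201.
minute 84 to minute 211 with B removed leaves minute 84 to minute 101, minute 150 to minute 160, minute 201 to minute 211.
minute 223 to minute 228 is untouched.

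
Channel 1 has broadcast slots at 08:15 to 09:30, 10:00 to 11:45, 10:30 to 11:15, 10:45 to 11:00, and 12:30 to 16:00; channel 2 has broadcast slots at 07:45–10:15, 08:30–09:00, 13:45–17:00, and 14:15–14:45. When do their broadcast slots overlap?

08:15–09:30, 10:00–10:15, 13:45–16:00

First set merges to 08:15–09:30, 10:00–11:45, 12:30–16:00.
Second set merges to 07:45–10:15, 13:45–17:00.
08:15–09:30 ∩ B → 08:15–09:30.
10:00–11:45 ∩ B → 10:00–10:15.
12:30–16:00 ∩ B → 13:45–16:00.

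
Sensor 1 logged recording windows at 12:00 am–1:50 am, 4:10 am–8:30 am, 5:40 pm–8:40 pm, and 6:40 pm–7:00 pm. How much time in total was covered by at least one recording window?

9 h 10 min

Merged: 12:00 am–1:50 am, 4:10 am–8:30 am, 5:40 pm–8:40 pm.
Lengths: 1 h 50 min + 4 h 20 min + 3 h = 9 h 10 min.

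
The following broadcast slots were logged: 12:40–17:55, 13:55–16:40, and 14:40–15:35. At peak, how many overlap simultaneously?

3

Walk the sorted start/end points keeping a running depth.
The depth first hits 3 at 14:40.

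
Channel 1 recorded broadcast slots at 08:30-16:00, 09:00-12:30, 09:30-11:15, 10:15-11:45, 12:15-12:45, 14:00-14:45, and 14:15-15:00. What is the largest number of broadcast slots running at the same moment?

4

Sweep endpoints in order; track running count of active intervals.
Peak of 4 reached at 10:15.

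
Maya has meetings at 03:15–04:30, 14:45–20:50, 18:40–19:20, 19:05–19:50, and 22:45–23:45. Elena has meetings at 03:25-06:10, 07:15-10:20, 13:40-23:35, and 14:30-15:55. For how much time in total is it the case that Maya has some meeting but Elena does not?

20 min

First set merges to 03:15–04:30, 14:45–20:50, 22:45–23:45.
Second set merges to 03:25–06:10, 07:15–10:20, 13:40–23:35.
A \ B = 03:15–03:25, 23:35–23:45.
Total: 10 min + 10 min = 20 min.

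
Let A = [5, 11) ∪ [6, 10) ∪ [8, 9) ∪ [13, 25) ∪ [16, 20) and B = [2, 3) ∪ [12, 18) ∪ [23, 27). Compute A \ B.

A, merged: [5, 11), [13, 25).
[5, 11) is untouched.
[13, 25) with B removed leaves [18, 23).

[5, 11) ∪ [18, 23)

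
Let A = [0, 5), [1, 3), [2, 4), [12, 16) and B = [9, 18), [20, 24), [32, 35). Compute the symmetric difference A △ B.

First set merges to [0, 5), [12, 16).
A \ B = [0, 5).
B \ A = [9, 12), [16, 18), [20, 24), [32, 35).
Union of the two gives the symmetric difference.

[0, 5) ∪ [9, 12) ∪ [16, 18) ∪ [20, 24) ∪ [32, 35)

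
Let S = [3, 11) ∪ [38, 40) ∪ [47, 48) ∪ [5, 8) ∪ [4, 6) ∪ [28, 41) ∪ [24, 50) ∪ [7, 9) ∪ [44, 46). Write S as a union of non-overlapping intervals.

[3, 11) ∪ [24, 50)

Sort by start: [3, 11), [4, 6), [5, 8), [7, 9), [24, 50), [28, 41), [38, 40), [44, 46), [47, 48).
[4, 6) overlaps/touches [3, 11) → extend to [3, 11).
[5, 8) overlaps/touches [3, 11) → extend to [3, 11).
[7, 9) overlaps/touches [3, 11) → extend to [3, 11).
[24, 50) is disjoint → start new block.
[28, 41) overlaps/touches [24, 50) → extend to [24, 50).
[38, 40) overlaps/touches [24, 50) → extend to [24, 50).
[44, 46) overlaps/touches [24, 50) → extend to [24, 50).
[47, 48) overlaps/touches [24, 50) → extend to [24, 50).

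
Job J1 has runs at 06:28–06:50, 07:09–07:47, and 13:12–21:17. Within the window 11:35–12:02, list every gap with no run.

11:35–12:02

After merging, the occupied span is 06:28–06:50, 07:09–07:47, 13:12–21:17.
Complement within 11:35–12:02: 11:35–12:02.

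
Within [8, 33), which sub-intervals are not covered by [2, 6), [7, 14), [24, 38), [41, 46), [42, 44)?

Covered (merged): [2, 6), [7, 14), [24, 38), [41, 46).
Gaps within [8, 33): [14, 24).

[14, 24)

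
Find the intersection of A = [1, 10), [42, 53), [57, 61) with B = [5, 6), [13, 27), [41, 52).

[1, 10) meets the second set on [5, 6).
[42, 53) meets the second set on [42, 52).
[57, 61): no overlap with the second set.

[5, 6) ∪ [42, 52)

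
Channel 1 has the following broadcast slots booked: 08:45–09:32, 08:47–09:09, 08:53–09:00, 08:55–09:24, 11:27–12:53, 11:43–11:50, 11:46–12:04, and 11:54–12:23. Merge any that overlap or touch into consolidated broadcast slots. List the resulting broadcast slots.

08:45–09:32, 11:27–12:53

08:47–09:09 overlaps/touches 08:45–09:32 → extend to 08:45–09:32.
08:53–09:00 overlaps/touches 08:45–09:32 → extend to 08:45–09:32.
08:55–09:24 overlaps/touches 08:45–09:32 → extend to 08:45–09:32.
11:27–12:53 is disjoint → start new block.
11:43–11:50 overlaps/touches 11:27–12:53 → extend to 11:27–12:53.
11:46–12:04 overlaps/touches 11:27–12:53 → extend to 11:27–12:53.
11:54–12:23 overlaps/touches 11:27–12:53 → extend to 11:27–12:53.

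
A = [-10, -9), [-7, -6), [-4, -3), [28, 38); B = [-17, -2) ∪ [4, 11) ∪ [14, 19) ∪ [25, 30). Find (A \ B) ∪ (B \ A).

Only in the first: [30, 38).
Only in the second: [-17, -10), [-9, -7), [-6, -4), [-3, -2), [4, 11), [14, 19), [25, 28).
Together these are the periods covered by exactly one.

[-17, -10) ∪ [-9, -7) ∪ [-6, -4) ∪ [-3, -2) ∪ [4, 11) ∪ [14, 19) ∪ [25, 28) ∪ [30, 38)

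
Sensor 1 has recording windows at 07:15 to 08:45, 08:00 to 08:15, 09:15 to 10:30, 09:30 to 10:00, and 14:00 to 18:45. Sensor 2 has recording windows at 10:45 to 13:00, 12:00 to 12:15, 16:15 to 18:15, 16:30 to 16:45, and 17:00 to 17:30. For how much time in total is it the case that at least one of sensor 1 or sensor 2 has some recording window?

9 h 45 min

A, merged: 07:15-08:45, 09:15-10:30, 14:00-18:45.
B, merged: 10:45-13:00, 16:15-18:15.
A ∪ B = 07:15-08:45, 09:15-10:30, 10:45-13:00, 14:00-18:45.
Total: 1 h 30 min + 1 h 15 min + 2 h 15 min + 4 h 45 min = 9 h 45 min.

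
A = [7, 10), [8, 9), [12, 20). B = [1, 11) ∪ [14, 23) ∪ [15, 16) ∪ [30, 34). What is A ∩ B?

[7, 10) ∪ [14, 20)

A, merged: [7, 10), [12, 20).
B, merged: [1, 11), [14, 23), [30, 34).
[7, 10) meets the second set on [7, 10).
[12, 20) meets the second set on [14, 20).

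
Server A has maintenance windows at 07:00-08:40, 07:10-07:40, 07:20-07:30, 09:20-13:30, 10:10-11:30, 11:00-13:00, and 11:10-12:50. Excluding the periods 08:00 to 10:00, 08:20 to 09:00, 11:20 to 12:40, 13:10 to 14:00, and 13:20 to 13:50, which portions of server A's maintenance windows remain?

A, merged: 07:00-08:40, 09:20-13:30.
B, merged: 08:00-10:00, 11:20-12:40, 13:10-14:00.
07:00-08:40 minus B → 07:00-08:00.
09:20-13:30 minus B → 10:00-11:20, 12:40-13:10.

07:00-08:00, 10:00-11:20, 12:40-13:10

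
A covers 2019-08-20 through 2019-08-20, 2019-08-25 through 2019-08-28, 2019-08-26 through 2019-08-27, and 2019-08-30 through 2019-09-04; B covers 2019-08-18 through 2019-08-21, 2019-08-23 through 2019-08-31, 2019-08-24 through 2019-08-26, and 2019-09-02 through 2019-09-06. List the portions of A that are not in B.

Merge the first list: 2019-08-20 through 2019-08-20, 2019-08-25 through 2019-08-28, 2019-08-30 through 2019-09-04.
Merge the second list: 2019-08-18 through 2019-08-21, 2019-08-23 through 2019-08-31, 2019-09-02 through 2019-09-06.
2019-08-20 through 2019-08-20: fully covered by B → removed.
2019-08-25 through 2019-08-28: fully covered by B → removed.
2019-08-30 through 2019-09-04 minus B → 2019-09-01 through 2019-09-01.

2019-09-01 through 2019-09-01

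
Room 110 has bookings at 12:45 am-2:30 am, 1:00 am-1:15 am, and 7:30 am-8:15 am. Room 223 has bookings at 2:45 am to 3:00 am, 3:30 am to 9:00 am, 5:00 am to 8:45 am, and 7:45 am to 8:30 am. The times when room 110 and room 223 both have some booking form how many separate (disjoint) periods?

A, merged: 12:45 am–2:30 am, 7:30 am–8:15 am.
B, merged: 2:45 am–3:00 am, 3:30 am–9:00 am.
A ∩ B = 7:30 am–8:15 am.
That is 1 disjoint piece.

1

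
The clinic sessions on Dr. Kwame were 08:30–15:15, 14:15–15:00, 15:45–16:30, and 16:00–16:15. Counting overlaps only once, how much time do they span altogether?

Merged: 08:30–15:15, 15:45–16:30.
Lengths: 6 h 45 min + 45 min = 7 h 30 min.

7 h 30 min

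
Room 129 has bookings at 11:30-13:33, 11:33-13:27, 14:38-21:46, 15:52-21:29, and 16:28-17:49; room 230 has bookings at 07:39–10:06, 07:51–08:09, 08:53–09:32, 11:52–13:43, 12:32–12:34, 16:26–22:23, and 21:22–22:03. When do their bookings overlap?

A, merged: 11:30–13:33, 14:38–21:46.
B, merged: 07:39–10:06, 11:52–13:43, 16:26–22:23.
11:30–13:33 meets the second set on 11:52–13:33.
14:38–21:46 meets the second set on 16:26–21:46.

11:52–13:33, 16:26–21:46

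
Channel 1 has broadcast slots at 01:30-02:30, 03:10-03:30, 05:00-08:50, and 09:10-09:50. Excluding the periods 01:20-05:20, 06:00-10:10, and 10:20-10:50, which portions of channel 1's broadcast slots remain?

05:20-06:00

01:30-02:30: entirely removed.
03:10-03:30: entirely removed.
05:00-08:50 \ B = 05:20-06:00.
09:10-09:50: entirely removed.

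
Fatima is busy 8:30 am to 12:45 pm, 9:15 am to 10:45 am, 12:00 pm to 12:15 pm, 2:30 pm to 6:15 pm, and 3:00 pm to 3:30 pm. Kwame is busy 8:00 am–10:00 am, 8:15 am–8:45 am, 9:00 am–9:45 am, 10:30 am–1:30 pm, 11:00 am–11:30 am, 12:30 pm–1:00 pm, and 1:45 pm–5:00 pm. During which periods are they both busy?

8:30 am-10:00 am, 10:30 am-12:45 pm, 2:30 pm-5:00 pm

Merge the first list: 8:30 am-12:45 pm, 2:30 pm-6:15 pm.
Merge the second list: 8:00 am-10:00 am, 10:30 am-1:30 pm, 1:45 pm-5:00 pm.
8:30 am-12:45 pm overlaps B on 8:30 am-10:00 am, 10:30 am-12:45 pm.
2:30 pm-6:15 pm overlaps B on 2:30 pm-5:00 pm.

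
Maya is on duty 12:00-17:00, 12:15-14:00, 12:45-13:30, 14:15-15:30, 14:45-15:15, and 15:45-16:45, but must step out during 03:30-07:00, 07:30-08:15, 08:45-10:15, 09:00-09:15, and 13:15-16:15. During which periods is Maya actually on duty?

12:00–13:15, 16:15–17:00

First set merges to 12:00–17:00.
Second set merges to 03:30–07:00, 07:30–08:15, 08:45–10:15, 13:15–16:15.
12:00–17:00 \ B = 12:00–13:15, 16:15–17:00.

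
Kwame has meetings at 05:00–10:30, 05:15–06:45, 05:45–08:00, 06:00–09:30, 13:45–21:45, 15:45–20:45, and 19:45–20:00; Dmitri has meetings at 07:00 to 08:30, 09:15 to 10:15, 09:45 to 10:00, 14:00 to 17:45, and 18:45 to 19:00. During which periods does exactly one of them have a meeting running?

05:00–07:00, 08:30–09:15, 10:15–10:30, 13:45–14:00, 17:45–18:45, 19:00–21:45

A, merged: 05:00–10:30, 13:45–21:45.
B, merged: 07:00–08:30, 09:15–10:15, 14:00–17:45, 18:45–19:00.
A but not B: 05:00–07:00, 08:30–09:15, 10:15–10:30, 13:45–14:00, 17:45–18:45, 19:00–21:45.
B but not A: none.
Combining gives A △ B.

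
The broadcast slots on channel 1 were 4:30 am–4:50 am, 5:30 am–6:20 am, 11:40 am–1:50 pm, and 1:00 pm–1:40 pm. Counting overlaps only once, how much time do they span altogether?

Merged: 4:30 am–4:50 am, 5:30 am–6:20 am, 11:40 am–1:50 pm.
Lengths: 20 min + 50 min + 2 h 10 min = 3 h 20 min.

3 h 20 min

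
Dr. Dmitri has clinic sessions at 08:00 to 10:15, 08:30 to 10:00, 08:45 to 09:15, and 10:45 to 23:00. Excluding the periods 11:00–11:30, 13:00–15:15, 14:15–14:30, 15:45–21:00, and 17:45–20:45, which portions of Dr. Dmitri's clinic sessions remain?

First set merges to 08:00–10:15, 10:45–23:00.
Second set merges to 11:00–11:30, 13:00–15:15, 15:45–21:00.
08:00–10:15 is untouched.
10:45–23:00 with B removed leaves 10:45–11:00, 11:30–13:00, 15:15–15:45, 21:00–23:00.

08:00–10:15, 10:45–11:00, 11:30–13:00, 15:15–15:45, 21:00–23:00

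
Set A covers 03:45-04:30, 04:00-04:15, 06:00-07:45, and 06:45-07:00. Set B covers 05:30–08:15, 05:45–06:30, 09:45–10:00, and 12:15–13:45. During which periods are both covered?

06:00-07:45

Merge the first list: 03:45-04:30, 06:00-07:45.
Merge the second list: 05:30-08:15, 09:45-10:00, 12:15-13:45.
03:45-04:30 meets no B interval.
06:00-07:45 ∩ B → 06:00-07:45.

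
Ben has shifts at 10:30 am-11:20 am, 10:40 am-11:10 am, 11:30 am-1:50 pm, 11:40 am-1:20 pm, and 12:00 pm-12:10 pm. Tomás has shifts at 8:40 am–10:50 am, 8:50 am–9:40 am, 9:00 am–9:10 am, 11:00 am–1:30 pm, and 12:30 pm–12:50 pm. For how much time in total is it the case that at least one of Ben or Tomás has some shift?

First set merges to 10:30 am–11:20 am, 11:30 am–1:50 pm.
Second set merges to 8:40 am–10:50 am, 11:00 am–1:30 pm.
A ∪ B = 8:40 am–1:50 pm.
Total: 5 h 10 min.

5 h 10 min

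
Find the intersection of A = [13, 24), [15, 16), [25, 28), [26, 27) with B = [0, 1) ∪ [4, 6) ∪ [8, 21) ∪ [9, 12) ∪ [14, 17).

[13, 21)

Merge the first list: [13, 24), [25, 28).
Merge the second list: [0, 1), [4, 6), [8, 21).
[13, 24) overlaps B on [13, 21).
[25, 28) falls entirely outside B.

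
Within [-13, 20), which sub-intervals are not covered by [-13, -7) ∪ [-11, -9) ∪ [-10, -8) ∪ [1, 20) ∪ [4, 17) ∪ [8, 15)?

[-7, 1)

The merged coverage is [-13, -7), [1, 20).
Gaps within [-13, 20): [-7, 1).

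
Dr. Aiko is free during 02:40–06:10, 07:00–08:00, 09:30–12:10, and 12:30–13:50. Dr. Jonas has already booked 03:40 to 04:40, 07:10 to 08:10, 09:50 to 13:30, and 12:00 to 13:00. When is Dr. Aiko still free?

02:40-03:40, 04:40-06:10, 07:00-07:10, 09:30-09:50, 13:30-13:50

Second set merges to 03:40-04:40, 07:10-08:10, 09:50-13:30.
02:40-06:10 with B removed leaves 02:40-03:40, 04:40-06:10.
07:00-08:00 with B removed leaves 07:00-07:10.
09:30-12:10 with B removed leaves 09:30-09:50.
12:30-13:50 with B removed leaves 13:30-13:50.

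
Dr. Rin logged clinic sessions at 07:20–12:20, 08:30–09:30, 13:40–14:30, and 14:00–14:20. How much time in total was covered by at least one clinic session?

5 h 50 min

Merged: 07:20–12:20, 13:40–14:30.
Lengths: 5 h + 50 min = 5 h 50 min.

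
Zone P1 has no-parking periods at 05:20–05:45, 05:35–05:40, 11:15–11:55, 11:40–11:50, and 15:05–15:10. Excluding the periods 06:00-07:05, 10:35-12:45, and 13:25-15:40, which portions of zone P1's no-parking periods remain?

First set merges to 05:20-05:45, 11:15-11:55, 15:05-15:10.
05:20-05:45: no B overlap → unchanged.
11:15-11:55: fully covered by B → removed.
15:05-15:10: fully covered by B → removed.

05:20-05:45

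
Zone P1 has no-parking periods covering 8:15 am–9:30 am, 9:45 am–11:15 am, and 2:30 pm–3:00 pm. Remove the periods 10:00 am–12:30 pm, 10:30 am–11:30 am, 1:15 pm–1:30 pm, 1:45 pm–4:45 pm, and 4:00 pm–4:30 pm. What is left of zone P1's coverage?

Second set merges to 10:00 am–12:30 pm, 1:15 pm–1:30 pm, 1:45 pm–4:45 pm.
8:15 am–9:30 am: nothing removed.
9:45 am–11:15 am \ B = 9:45 am–10:00 am.
2:30 pm–3:00 pm: entirely removed.

8:15 am–9:30 am, 9:45 am–10:00 am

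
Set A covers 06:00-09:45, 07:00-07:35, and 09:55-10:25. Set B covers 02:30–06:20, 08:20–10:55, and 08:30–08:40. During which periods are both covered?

06:00–06:20, 08:20–09:45, 09:55–10:25

First set merges to 06:00–09:45, 09:55–10:25.
Second set merges to 02:30–06:20, 08:20–10:55.
06:00–09:45 ∩ B → 06:00–06:20, 08:20–09:45.
09:55–10:25 ∩ B → 09:55–10:25.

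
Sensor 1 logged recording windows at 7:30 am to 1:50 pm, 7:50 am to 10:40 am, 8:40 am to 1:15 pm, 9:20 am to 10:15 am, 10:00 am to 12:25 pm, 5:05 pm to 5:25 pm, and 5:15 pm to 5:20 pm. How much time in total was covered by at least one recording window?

Merged: 7:30 am-1:50 pm, 5:05 pm-5:25 pm.
Lengths: 6 h 20 min + 20 min = 6 h 40 min.

6 h 40 min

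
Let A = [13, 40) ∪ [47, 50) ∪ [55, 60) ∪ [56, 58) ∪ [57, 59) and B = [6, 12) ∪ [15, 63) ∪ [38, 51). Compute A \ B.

[13, 15)

A, merged: [13, 40), [47, 50), [55, 60).
B, merged: [6, 12), [15, 63).
[13, 40) minus B → [13, 15).
[47, 50): fully covered by B → removed.
[55, 60): fully covered by B → removed.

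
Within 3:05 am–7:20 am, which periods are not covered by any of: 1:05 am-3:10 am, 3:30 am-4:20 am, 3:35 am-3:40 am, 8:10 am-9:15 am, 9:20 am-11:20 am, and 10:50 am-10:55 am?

3:10 am–3:30 am, 4:20 am–7:20 am

Covered (merged): 1:05 am–3:10 am, 3:30 am–4:20 am, 8:10 am–9:15 am, 9:20 am–11:20 am.
Complement within 3:05 am–7:20 am: 3:10 am–3:30 am, 4:20 am–7:20 am.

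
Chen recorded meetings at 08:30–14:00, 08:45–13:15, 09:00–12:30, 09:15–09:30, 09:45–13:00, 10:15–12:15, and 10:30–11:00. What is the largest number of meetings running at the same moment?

At 10:30, 6 of the intervals are simultaneously active.
No point has more.

6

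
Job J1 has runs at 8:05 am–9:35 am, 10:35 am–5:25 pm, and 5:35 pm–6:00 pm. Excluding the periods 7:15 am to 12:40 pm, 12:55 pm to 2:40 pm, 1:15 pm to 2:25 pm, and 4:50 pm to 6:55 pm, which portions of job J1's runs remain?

12:40 pm-12:55 pm, 2:40 pm-4:50 pm

Second set merges to 7:15 am-12:40 pm, 12:55 pm-2:40 pm, 4:50 pm-6:55 pm.
8:05 am-9:35 am: entirely removed.
10:35 am-5:25 pm \ B = 12:40 pm-12:55 pm, 2:40 pm-4:50 pm.
5:35 pm-6:00 pm: entirely removed.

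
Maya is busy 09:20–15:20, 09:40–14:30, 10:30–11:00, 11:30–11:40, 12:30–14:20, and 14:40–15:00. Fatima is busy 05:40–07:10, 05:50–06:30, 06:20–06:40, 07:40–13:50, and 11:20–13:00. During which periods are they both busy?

Merge the first list: 09:20–15:20.
Merge the second list: 05:40–07:10, 07:40–13:50.
09:20–15:20 overlaps B on 09:20–13:50.

09:20–13:50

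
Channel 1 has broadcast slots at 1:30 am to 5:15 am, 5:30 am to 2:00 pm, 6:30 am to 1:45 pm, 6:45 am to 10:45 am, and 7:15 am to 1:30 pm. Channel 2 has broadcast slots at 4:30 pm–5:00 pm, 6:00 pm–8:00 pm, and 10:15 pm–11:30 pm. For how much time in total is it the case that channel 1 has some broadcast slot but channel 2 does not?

A, merged: 1:30 am–5:15 am, 5:30 am–2:00 pm.
A \ B = 1:30 am–5:15 am, 5:30 am–2:00 pm.
Total: 3 h 45 min + 8 h 30 min = 12 h 15 min.

12 h 15 min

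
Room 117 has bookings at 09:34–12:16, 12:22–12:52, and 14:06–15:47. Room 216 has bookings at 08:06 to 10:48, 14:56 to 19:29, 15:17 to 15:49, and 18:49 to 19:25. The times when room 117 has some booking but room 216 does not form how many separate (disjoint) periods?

3

B, merged: 08:06–10:48, 14:56–19:29.
A \ B = 10:48–12:16, 12:22–12:52, 14:06–14:56.
That is 3 disjoint pieces.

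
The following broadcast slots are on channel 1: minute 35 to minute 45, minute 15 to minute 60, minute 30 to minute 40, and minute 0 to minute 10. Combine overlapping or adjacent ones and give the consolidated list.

minute 0 to minute 10, minute 15 to minute 60

Sort by start: minute 0 to minute 10, minute 15 to minute 60, minute 30 to minute 40, minute 35 to minute 45.
minute 15 to minute 60 is disjoint → start new block.
minute 30 to minute 40 overlaps/touches minute 15 to minute 60 → extend to minute 15 to minute 60.
minute 35 to minute 45 overlaps/touches minute 15 to minute 60 → extend to minute 15 to minute 60.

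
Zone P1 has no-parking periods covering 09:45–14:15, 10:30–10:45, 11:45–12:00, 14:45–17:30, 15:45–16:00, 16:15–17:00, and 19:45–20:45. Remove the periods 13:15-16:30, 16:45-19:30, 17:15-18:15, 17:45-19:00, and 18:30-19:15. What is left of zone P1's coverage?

09:45-13:15, 16:30-16:45, 19:45-20:45

First set merges to 09:45-14:15, 14:45-17:30, 19:45-20:45.
Second set merges to 13:15-16:30, 16:45-19:30.
09:45-14:15 \ B = 09:45-13:15.
14:45-17:30 \ B = 16:30-16:45.
19:45-20:45: nothing removed.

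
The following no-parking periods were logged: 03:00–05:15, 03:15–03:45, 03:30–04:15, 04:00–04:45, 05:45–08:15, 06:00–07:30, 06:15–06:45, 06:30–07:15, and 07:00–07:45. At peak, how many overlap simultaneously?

4

At 06:30, 4 of the intervals are simultaneously active.
No point has more.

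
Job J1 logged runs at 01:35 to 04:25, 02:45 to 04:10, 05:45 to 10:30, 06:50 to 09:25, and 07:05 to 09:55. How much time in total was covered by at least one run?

Merged: 01:35-04:25, 05:45-10:30.
Lengths: 2 h 50 min + 4 h 45 min = 7 h 35 min.

7 h 35 min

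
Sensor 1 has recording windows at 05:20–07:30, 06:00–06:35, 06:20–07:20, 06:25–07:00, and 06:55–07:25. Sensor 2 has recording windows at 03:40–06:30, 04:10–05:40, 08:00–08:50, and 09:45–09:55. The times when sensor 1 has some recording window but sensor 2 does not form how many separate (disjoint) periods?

Merge the first list: 05:20–07:30.
Merge the second list: 03:40–06:30, 08:00–08:50, 09:45–09:55.
A \ B = 06:30–07:30.
That is 1 disjoint piece.

1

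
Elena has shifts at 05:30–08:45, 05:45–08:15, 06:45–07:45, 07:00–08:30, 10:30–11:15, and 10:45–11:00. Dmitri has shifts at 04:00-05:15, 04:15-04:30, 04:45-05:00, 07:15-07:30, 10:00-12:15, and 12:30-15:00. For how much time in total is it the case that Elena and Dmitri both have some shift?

1 h

A, merged: 05:30-08:45, 10:30-11:15.
B, merged: 04:00-05:15, 07:15-07:30, 10:00-12:15, 12:30-15:00.
A ∩ B = 07:15-07:30, 10:30-11:15.
Total: 15 min + 45 min = 1 h.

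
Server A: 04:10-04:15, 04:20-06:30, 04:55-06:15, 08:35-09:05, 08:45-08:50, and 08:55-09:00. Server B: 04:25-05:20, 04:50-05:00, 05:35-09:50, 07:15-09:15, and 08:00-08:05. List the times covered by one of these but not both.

04:10-04:15, 04:20-04:25, 05:20-05:35, 06:30-08:35, 09:05-09:50

A, merged: 04:10-04:15, 04:20-06:30, 08:35-09:05.
B, merged: 04:25-05:20, 05:35-09:50.
Only in the first: 04:10-04:15, 04:20-04:25, 05:20-05:35.
Only in the second: 06:30-08:35, 09:05-09:50.
Together these are the periods covered by exactly one.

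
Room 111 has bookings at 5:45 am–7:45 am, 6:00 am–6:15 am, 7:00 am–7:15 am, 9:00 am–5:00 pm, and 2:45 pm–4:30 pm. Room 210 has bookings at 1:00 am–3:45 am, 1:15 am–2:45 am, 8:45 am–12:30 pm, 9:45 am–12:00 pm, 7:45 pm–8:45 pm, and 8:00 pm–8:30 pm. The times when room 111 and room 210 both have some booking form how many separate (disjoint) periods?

First set merges to 5:45 am–7:45 am, 9:00 am–5:00 pm.
Second set merges to 1:00 am–3:45 am, 8:45 am–12:30 pm, 7:45 pm–8:45 pm.
A ∩ B = 9:00 am–12:30 pm.
That is 1 disjoint piece.

1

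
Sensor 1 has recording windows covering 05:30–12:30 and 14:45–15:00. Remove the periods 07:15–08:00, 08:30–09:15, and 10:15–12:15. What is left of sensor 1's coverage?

05:30–07:15, 08:00–08:30, 09:15–10:15, 12:15–12:30, 14:45–15:00

05:30–12:30 minus B → 05:30–07:15, 08:00–08:30, 09:15–10:15, 12:15–12:30.
14:45–15:00: no B overlap → unchanged.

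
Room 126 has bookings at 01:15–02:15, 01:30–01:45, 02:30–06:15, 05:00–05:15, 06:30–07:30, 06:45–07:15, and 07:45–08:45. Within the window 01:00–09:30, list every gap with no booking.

01:00-01:15, 02:15-02:30, 06:15-06:30, 07:30-07:45, 08:45-09:30

Covered (merged): 01:15-02:15, 02:30-06:15, 06:30-07:30, 07:45-08:45.
Uncovered inside 01:00-09:30: 01:00-01:15, 02:15-02:30, 06:15-06:30, 07:30-07:45, 08:45-09:30.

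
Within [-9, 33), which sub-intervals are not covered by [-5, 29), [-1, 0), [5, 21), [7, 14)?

[-9, -5) ∪ [29, 33)

Covered (merged): [-5, 29).
Gaps within [-9, 33): [-9, -5), [29, 33).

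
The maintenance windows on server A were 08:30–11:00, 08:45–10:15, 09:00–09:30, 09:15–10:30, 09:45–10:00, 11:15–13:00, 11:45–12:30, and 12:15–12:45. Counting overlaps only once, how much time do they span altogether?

4 h 15 min

Merged: 08:30–11:00, 11:15–13:00.
Lengths: 2 h 30 min + 1 h 45 min = 4 h 15 min.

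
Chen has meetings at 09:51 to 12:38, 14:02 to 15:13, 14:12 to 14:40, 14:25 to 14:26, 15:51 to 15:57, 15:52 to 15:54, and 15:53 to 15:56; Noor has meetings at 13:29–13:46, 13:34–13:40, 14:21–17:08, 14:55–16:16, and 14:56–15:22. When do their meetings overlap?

First set merges to 09:51-12:38, 14:02-15:13, 15:51-15:57.
Second set merges to 13:29-13:46, 14:21-17:08.
09:51-12:38 meets no B interval.
14:02-15:13 ∩ B → 14:21-15:13.
15:51-15:57 ∩ B → 15:51-15:57.

14:21-15:13, 15:51-15:57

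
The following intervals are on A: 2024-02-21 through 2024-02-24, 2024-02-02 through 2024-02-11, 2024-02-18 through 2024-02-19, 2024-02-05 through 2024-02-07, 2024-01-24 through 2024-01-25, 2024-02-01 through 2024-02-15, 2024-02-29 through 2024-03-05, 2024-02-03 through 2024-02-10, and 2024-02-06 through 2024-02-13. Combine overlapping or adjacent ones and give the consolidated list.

Sort by start: 2024-01-24 through 2024-01-25, 2024-02-01 through 2024-02-15, 2024-02-02 through 2024-02-11, 2024-02-03 through 2024-02-10, 2024-02-05 through 2024-02-07, 2024-02-06 through 2024-02-13, 2024-02-18 through 2024-02-19, 2024-02-21 through 2024-02-24, 2024-02-29 through 2024-03-05.
2024-02-01 through 2024-02-15 is disjoint → start new block.
2024-02-02 through 2024-02-11 overlaps/touches 2024-02-01 through 2024-02-15 → extend to 2024-02-01 through 2024-02-15.
2024-02-03 through 2024-02-10 overlaps/touches 2024-02-01 through 2024-02-15 → extend to 2024-02-01 through 2024-02-15.
2024-02-05 through 2024-02-07 overlaps/touches 2024-02-01 through 2024-02-15 → extend to 2024-02-01 through 2024-02-15.
2024-02-06 through 2024-02-13 overlaps/touches 2024-02-01 through 2024-02-15 → extend to 2024-02-01 through 2024-02-15.
2024-02-18 through 2024-02-19 is disjoint → start new block.
2024-02-21 through 2024-02-24 is disjoint → start new block.
2024-02-29 through 2024-03-05 is disjoint → start new block.

2024-01-24 through 2024-01-25, 2024-02-01 through 2024-02-15, 2024-02-18 through 2024-02-19, 2024-02-21 through 2024-02-24, 2024-02-29 through 2024-03-05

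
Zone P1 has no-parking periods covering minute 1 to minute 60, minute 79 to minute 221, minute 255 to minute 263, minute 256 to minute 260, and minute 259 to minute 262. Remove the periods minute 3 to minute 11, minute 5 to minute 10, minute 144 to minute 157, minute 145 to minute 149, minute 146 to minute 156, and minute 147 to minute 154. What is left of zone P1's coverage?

A, merged: minute 1 to minute 60, minute 79 to minute 221, minute 255 to minute 263.
B, merged: minute 3 to minute 11, minute 144 to minute 157.
minute 1 to minute 60 \ B = minute 1 to minute 3, minute 11 to minute 60.
minute 79 to minute 221 \ B = minute 79 to minute 144, minute 157 to minute 221.
minute 255 to minute 263: nothing removed.

minute 1 to minute 3, minute 11 to minute 60, minute 79 to minute 144, minute 157 to minute 221, minute 255 to minute 263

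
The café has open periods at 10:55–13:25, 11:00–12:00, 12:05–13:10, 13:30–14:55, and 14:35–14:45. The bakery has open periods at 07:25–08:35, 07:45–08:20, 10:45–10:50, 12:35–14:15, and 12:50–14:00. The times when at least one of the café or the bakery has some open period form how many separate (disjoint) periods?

Merge the first list: 10:55–13:25, 13:30–14:55.
Merge the second list: 07:25–08:35, 10:45–10:50, 12:35–14:15.
A ∪ B = 07:25–08:35, 10:45–10:50, 10:55–14:55.
That is 3 disjoint pieces.

3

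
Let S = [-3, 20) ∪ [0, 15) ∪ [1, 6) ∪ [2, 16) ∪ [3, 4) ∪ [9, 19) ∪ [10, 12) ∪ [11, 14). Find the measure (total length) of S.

Merged: [-3, 20).
Length: 23.

23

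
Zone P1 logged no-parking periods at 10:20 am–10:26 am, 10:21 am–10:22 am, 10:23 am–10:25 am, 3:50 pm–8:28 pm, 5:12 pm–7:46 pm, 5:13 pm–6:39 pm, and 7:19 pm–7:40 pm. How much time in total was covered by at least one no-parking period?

Merged: 10:20 am–10:26 am, 3:50 pm–8:28 pm.
Lengths: 6 min + 4 h 38 min = 4 h 44 min.

4 h 44 min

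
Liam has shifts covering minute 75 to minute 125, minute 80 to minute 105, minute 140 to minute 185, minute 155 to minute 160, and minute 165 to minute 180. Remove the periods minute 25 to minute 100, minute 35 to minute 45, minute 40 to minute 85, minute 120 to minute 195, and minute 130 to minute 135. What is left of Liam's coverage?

minute 100 to minute 120

Merge the first list: minute 75 to minute 125, minute 140 to minute 185.
Merge the second list: minute 25 to minute 100, minute 120 to minute 195.
minute 75 to minute 125 \ B = minute 100 to minute 120.
minute 140 to minute 185: entirely removed.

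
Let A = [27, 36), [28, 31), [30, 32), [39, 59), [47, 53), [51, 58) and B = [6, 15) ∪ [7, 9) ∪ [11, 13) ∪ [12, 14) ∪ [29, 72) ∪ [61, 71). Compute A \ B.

[27, 29)

A, merged: [27, 36), [39, 59).
B, merged: [6, 15), [29, 72).
[27, 36) with B removed leaves [27, 29).
[39, 59) lies entirely inside B → drops out.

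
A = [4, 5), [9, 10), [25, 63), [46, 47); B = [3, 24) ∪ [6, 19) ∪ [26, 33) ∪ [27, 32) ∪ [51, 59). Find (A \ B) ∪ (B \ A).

[3, 4) ∪ [5, 9) ∪ [10, 24) ∪ [25, 26) ∪ [33, 51) ∪ [59, 63)

Merge the first list: [4, 5), [9, 10), [25, 63).
Merge the second list: [3, 24), [26, 33), [51, 59).
A but not B: [25, 26), [33, 51), [59, 63).
B but not A: [3, 4), [5, 9), [10, 24).
Combining gives A △ B.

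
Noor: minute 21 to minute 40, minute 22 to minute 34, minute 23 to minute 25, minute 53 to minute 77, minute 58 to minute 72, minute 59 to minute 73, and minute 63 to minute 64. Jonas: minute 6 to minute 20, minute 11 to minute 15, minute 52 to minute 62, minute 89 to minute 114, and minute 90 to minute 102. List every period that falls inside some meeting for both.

minute 53 to minute 62

A, merged: minute 21 to minute 40, minute 53 to minute 77.
B, merged: minute 6 to minute 20, minute 52 to minute 62, minute 89 to minute 114.
minute 21 to minute 40 falls entirely outside B.
minute 53 to minute 77 overlaps B on minute 53 to minute 62.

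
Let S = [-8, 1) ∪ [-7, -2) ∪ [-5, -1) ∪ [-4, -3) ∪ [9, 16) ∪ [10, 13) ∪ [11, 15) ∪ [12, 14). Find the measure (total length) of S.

Merged: [-8, 1), [9, 16).
Lengths: 9 + 7 = 16.

16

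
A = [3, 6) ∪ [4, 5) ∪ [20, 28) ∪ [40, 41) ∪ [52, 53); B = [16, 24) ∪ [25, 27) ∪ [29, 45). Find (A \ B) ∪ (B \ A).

Merge the first list: [3, 6), [20, 28), [40, 41), [52, 53).
Only in the first: [3, 6), [24, 25), [27, 28), [52, 53).
Only in the second: [16, 20), [29, 40), [41, 45).
Together these are the periods covered by exactly one.

[3, 6) ∪ [16, 20) ∪ [24, 25) ∪ [27, 28) ∪ [29, 40) ∪ [41, 45) ∪ [52, 53)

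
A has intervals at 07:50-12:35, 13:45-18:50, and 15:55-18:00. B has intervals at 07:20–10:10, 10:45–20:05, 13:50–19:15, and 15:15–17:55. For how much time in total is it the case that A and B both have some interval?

9 h 15 min

First set merges to 07:50–12:35, 13:45–18:50.
Second set merges to 07:20–10:10, 10:45–20:05.
A ∩ B = 07:50–10:10, 10:45–12:35, 13:45–18:50.
Total: 2 h 20 min + 1 h 50 min + 5 h 5 min = 9 h 15 min.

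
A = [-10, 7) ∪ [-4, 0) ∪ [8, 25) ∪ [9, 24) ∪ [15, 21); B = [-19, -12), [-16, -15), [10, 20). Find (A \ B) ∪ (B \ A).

[-19, -12) ∪ [-10, 7) ∪ [8, 10) ∪ [20, 25)

First set merges to [-10, 7), [8, 25).
Second set merges to [-19, -12), [10, 20).
A \ B = [-10, 7), [8, 10), [20, 25).
B \ A = [-19, -12).
Union of the two gives the symmetric difference.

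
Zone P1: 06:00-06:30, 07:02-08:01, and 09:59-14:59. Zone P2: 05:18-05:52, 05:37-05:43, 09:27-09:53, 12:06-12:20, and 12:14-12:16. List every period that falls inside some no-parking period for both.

Second set merges to 05:18–05:52, 09:27–09:53, 12:06–12:20.
06:00–06:30 falls entirely outside B.
07:02–08:01 falls entirely outside B.
09:59–14:59 overlaps B on 12:06–12:20.

12:06–12:20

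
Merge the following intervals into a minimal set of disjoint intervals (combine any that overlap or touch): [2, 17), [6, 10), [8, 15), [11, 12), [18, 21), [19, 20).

[6, 10) overlaps/touches [2, 17) → extend to [2, 17).
[8, 15) overlaps/touches [2, 17) → extend to [2, 17).
[11, 12) overlaps/touches [2, 17) → extend to [2, 17).
[18, 21) is disjoint → start new block.
[19, 20) overlaps/touches [18, 21) → extend to [18, 21).

[2, 17) ∪ [18, 21)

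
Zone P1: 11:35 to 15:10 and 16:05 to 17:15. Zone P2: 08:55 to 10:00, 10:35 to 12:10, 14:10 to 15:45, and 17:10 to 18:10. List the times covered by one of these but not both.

08:55-10:00, 10:35-11:35, 12:10-14:10, 15:10-15:45, 16:05-17:10, 17:15-18:10

Only in the first: 12:10-14:10, 16:05-17:10.
Only in the second: 08:55-10:00, 10:35-11:35, 15:10-15:45, 17:15-18:10.
Together these are the periods covered by exactly one.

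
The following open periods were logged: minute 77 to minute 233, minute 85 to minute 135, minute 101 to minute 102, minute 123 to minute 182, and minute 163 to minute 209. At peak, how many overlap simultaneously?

At minute 101, 3 of the intervals are simultaneously active.
No point has more.

3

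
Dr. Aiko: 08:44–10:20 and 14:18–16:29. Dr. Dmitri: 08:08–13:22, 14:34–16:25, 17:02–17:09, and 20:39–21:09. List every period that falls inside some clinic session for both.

08:44–10:20 meets the second set on 08:44–10:20.
14:18–16:29 meets the second set on 14:34–16:25.

08:44–10:20, 14:34–16:25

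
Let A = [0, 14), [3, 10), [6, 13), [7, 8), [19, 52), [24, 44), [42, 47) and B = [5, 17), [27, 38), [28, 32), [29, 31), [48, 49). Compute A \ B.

[0, 5) ∪ [19, 27) ∪ [38, 48) ∪ [49, 52)

Merge the first list: [0, 14), [19, 52).
Merge the second list: [5, 17), [27, 38), [48, 49).
[0, 14) \ B = [0, 5).
[19, 52) \ B = [19, 27), [38, 48), [49, 52).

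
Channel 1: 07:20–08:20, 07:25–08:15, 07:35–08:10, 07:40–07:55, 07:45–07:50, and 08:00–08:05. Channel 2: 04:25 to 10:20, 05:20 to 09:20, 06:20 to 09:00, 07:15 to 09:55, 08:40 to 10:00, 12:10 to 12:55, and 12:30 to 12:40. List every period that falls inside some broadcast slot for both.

07:20–08:20

First set merges to 07:20–08:20.
Second set merges to 04:25–10:20, 12:10–12:55.
07:20–08:20 ∩ B → 07:20–08:20.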